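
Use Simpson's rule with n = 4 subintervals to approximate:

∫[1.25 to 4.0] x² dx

f(x) = x²
a = 1.25, b = 4.0, n = 4
h = (b - a)/n = 0.687500

Simpson's rule: (h/3)[f(x₀) + 4f(x₁) + 2f(x₂) + ... + f(xₙ)]

x_0 = 1.2500, f(x_0) = 1.562500, coefficient = 1
x_1 = 1.9375, f(x_1) = 3.753906, coefficient = 4
x_2 = 2.6250, f(x_2) = 6.890625, coefficient = 2
x_3 = 3.3125, f(x_3) = 10.972656, coefficient = 4
x_4 = 4.0000, f(x_4) = 16.000000, coefficient = 1

I ≈ (0.687500/3) × 90.250000 = 20.682292
Exact value: 20.682292
Error: 0.000000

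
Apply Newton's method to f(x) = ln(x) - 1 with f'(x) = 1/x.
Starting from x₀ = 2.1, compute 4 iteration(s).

f(x) = ln(x) - 1
f'(x) = 1/x
x₀ = 2.1

Newton-Raphson formula: x_{n+1} = x_n - f(x_n)/f'(x_n)

Iteration 1:
  f(2.100000) = -0.258063
  f'(2.100000) = 0.476190
  x_1 = 2.100000 - (-0.258063)/0.476190 = 2.641932
Iteration 2:
  f(2.641932) = -0.028490
  f'(2.641932) = 0.378511
  x_2 = 2.641932 - (-0.028490)/0.378511 = 2.717199
Iteration 3:
  f(2.717199) = -0.000398
  f'(2.717199) = 0.368026
  x_3 = 2.717199 - (-0.000398)/0.368026 = 2.718282
Iteration 4:
  f(2.718282) = 0.000000
  f'(2.718282) = 0.367879
  x_4 = 2.718282 - 0.000000/0.367879 = 2.718282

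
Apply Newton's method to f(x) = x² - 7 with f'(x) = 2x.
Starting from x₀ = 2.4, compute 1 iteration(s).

f(x) = x² - 7
f'(x) = 2x
x₀ = 2.4

Newton-Raphson formula: x_{n+1} = x_n - f(x_n)/f'(x_n)

Iteration 1:
  f(2.400000) = -1.240000
  f'(2.400000) = 4.800000
  x_1 = 2.400000 - (-1.240000)/4.800000 = 2.658333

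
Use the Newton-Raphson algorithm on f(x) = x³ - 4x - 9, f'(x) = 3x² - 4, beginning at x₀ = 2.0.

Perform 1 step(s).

f(x) = x³ - 4x - 9
f'(x) = 3x² - 4
x₀ = 2.0

Newton-Raphson formula: x_{n+1} = x_n - f(x_n)/f'(x_n)

Iteration 1:
  f(2.000000) = -9.000000
  f'(2.000000) = 8.000000
  x_1 = 2.000000 - (-9.000000)/8.000000 = 3.125000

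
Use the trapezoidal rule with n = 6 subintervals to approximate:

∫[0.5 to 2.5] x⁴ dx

f(x) = x⁴
a = 0.5, b = 2.5, n = 6
h = (b - a)/n = 0.333333

Trapezoidal rule: (h/2)[f(x₀) + 2f(x₁) + 2f(x₂) + ... + f(xₙ)]

x_0 = 0.5000, f(x_0) = 0.062500, coefficient = 1
x_1 = 0.8333, f(x_1) = 0.482253, coefficient = 2
x_2 = 1.1667, f(x_2) = 1.852623, coefficient = 2
x_3 = 1.5000, f(x_3) = 5.062500, coefficient = 2
x_4 = 1.8333, f(x_4) = 11.297068, coefficient = 2
x_5 = 2.1667, f(x_5) = 22.037809, coefficient = 2
x_6 = 2.5000, f(x_6) = 39.062500, coefficient = 1

I ≈ (0.333333/2) × 120.589506 = 20.098251
Exact value: 19.525000
Error: 0.573251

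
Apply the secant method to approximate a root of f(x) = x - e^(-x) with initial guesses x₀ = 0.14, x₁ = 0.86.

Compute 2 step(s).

f(x) = x - e^(-x)
x₀ = 0.14, x₁ = 0.86

Secant formula: x_{n+1} = x_n - f(x_n)(x_n - x_{n-1})/(f(x_n) - f(x_{n-1}))

Iteration 1:
  f(0.140000) = -0.729358
  f(0.860000) = 0.436838
  x_2 = 0.860000 - 0.436838×(0.860000 - 0.140000)/(0.436838 - (-0.729358))
       = 0.590300
Iteration 2:
  f(0.860000) = 0.436838
  f(0.590300) = 0.036139
  x_3 = 0.590300 - 0.036139×(0.590300 - 0.860000)/(0.036139 - 0.436838)
       = 0.565976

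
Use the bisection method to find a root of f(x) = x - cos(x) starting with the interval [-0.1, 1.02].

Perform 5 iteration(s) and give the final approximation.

f(x) = x - cos(x)
Initial interval: [-0.1, 1.02]

Iteration 1:
  c_1 = (-0.100000 + 1.020000)/2 = 0.460000
  f(c_1) = f(0.460000) = -0.436052
  f(a) × f(c) ≥ 0, new interval: [0.460000, 1.020000]
Iteration 2:
  c_2 = (0.460000 + 1.020000)/2 = 0.740000
  f(c_2) = f(0.740000) = 0.001531
  f(a) × f(c) < 0, new interval: [0.460000, 0.740000]
Iteration 3:
  c_3 = (0.460000 + 0.740000)/2 = 0.600000
  f(c_3) = f(0.600000) = -0.225336
  f(a) × f(c) ≥ 0, new interval: [0.600000, 0.740000]
Iteration 4:
  c_4 = (0.600000 + 0.740000)/2 = 0.670000
  f(c_4) = f(0.670000) = -0.113822
  f(a) × f(c) ≥ 0, new interval: [0.670000, 0.740000]
Iteration 5:
  c_5 = (0.670000 + 0.740000)/2 = 0.705000
  f(c_5) = f(0.705000) = -0.056612
  f(a) × f(c) ≥ 0, new interval: [0.705000, 0.740000]

After 5 iteration(s), the approximation is c_5 = 0.705000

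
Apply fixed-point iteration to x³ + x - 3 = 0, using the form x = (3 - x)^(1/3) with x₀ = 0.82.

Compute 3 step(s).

Equation: x³ + x - 3 = 0
Fixed-point form: x = (3 - x)^(1/3)
x₀ = 0.82

x_1 = g(0.820000) = 1.296638
x_2 = g(1.296638) = 1.194269
x_3 = g(1.194269) = 1.217730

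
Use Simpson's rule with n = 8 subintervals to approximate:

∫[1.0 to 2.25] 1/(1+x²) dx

f(x) = 1/(1+x²)
a = 1.0, b = 2.25, n = 8
h = (b - a)/n = 0.156250

Simpson's rule: (h/3)[f(x₀) + 4f(x₁) + 2f(x₂) + ... + f(xₙ)]

x_0 = 1.0000, f(x_0) = 0.500000, coefficient = 1
x_1 = 1.1562, f(x_1) = 0.427915, coefficient = 4
x_2 = 1.3125, f(x_2) = 0.367288, coefficient = 2
x_3 = 1.4688, f(x_3) = 0.316734, coefficient = 4
x_4 = 1.6250, f(x_4) = 0.274678, coefficient = 2
x_5 = 1.7812, f(x_5) = 0.239644, coefficient = 4
x_6 = 1.9375, f(x_6) = 0.210353, coefficient = 2
x_7 = 2.0938, f(x_7) = 0.185743, coefficient = 4
x_8 = 2.2500, f(x_8) = 0.164948, coefficient = 1

I ≈ (0.156250/3) × 7.049730 = 0.367173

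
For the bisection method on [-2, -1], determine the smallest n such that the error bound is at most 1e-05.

We need (b-a)/2^n ≤ 1e-05
(-1 - (-2))/2^n ≤ 1e-05
1/2^n ≤ 1e-05
2^n ≥ 100000
n ≥ log₂(100000) = 16.61
n ≥ 17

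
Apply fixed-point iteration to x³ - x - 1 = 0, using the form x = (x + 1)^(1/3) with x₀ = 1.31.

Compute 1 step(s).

Equation: x³ - x - 1 = 0
Fixed-point form: x = (x + 1)^(1/3)
x₀ = 1.31

x_1 = g(1.310000) = 1.321916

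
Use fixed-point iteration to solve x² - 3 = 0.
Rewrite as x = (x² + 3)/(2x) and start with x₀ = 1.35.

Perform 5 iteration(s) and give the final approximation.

Equation: x² - 3 = 0
Fixed-point form: x = (x² + 3)/(2x)
x₀ = 1.35

x_1 = g(1.350000) = 1.786111
x_2 = g(1.786111) = 1.732869
x_3 = g(1.732869) = 1.732051
x_4 = g(1.732051) = 1.732051
x_5 = g(1.732051) = 1.732051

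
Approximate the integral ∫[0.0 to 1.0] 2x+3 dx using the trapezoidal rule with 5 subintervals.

f(x) = 2x+3
a = 0.0, b = 1.0, n = 5
h = (b - a)/n = 0.200000

Trapezoidal rule: (h/2)[f(x₀) + 2f(x₁) + 2f(x₂) + ... + f(xₙ)]

x_0 = 0.0000, f(x_0) = 3.000000, coefficient = 1
x_1 = 0.2000, f(x_1) = 3.400000, coefficient = 2
x_2 = 0.4000, f(x_2) = 3.800000, coefficient = 2
x_3 = 0.6000, f(x_3) = 4.200000, coefficient = 2
x_4 = 0.8000, f(x_4) = 4.600000, coefficient = 2
x_5 = 1.0000, f(x_5) = 5.000000, coefficient = 1

I ≈ (0.200000/2) × 40.000000 = 4.000000
Exact value: 4.000000
Error: 0.000000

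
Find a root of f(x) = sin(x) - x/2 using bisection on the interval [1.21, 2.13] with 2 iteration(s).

f(x) = sin(x) - x/2
Initial interval: [1.21, 2.13]

Iteration 1:
  c_1 = (1.210000 + 2.130000)/2 = 1.670000
  f(c_1) = f(1.670000) = 0.160083
  f(a) × f(c) ≥ 0, new interval: [1.670000, 2.130000]
Iteration 2:
  c_2 = (1.670000 + 2.130000)/2 = 1.900000
  f(c_2) = f(1.900000) = -0.003700
  f(a) × f(c) < 0, new interval: [1.670000, 1.900000]

After 2 iteration(s), the approximation is c_2 = 1.900000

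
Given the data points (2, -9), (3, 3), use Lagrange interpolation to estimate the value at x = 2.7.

Lagrange interpolation formula:
P(x) = Σ yᵢ × Lᵢ(x)
where Lᵢ(x) = Π_{j≠i} (x - xⱼ)/(xᵢ - xⱼ)

L_0(2.7) = (2.7 - 3)/(2 - 3) = 0.300000
L_1(2.7) = (2.7 - 2)/(3 - 2) = 0.700000

P(2.7) = (-9)×L_0(2.7) + 3×L_1(2.7)
P(2.7) = -0.600000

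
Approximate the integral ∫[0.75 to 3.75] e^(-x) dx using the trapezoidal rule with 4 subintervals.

f(x) = e^(-x)
a = 0.75, b = 3.75, n = 4
h = (b - a)/n = 0.750000

Trapezoidal rule: (h/2)[f(x₀) + 2f(x₁) + 2f(x₂) + ... + f(xₙ)]

x_0 = 0.7500, f(x_0) = 0.472367, coefficient = 1
x_1 = 1.5000, f(x_1) = 0.223130, coefficient = 2
x_2 = 2.2500, f(x_2) = 0.105399, coefficient = 2
x_3 = 3.0000, f(x_3) = 0.049787, coefficient = 2
x_4 = 3.7500, f(x_4) = 0.023518, coefficient = 1

I ≈ (0.750000/2) × 1.252517 = 0.469694
Exact value: 0.448849
Error: 0.020845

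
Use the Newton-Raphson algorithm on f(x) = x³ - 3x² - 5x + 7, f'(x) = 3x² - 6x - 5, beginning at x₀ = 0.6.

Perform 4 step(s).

f(x) = x³ - 3x² - 5x + 7
f'(x) = 3x² - 6x - 5
x₀ = 0.6

Newton-Raphson formula: x_{n+1} = x_n - f(x_n)/f'(x_n)

Iteration 1:
  f(0.600000) = 3.136000
  f'(0.600000) = -7.520000
  x_1 = 0.600000 - 3.136000/(-7.520000) = 1.017021
Iteration 2:
  f(1.017021) = -0.136165
  f'(1.017021) = -7.999131
  x_2 = 1.017021 - (-0.136165)/(-7.999131) = 0.999999
Iteration 3:
  f(0.999999) = 0.000010
  f'(0.999999) = -8.000000
  x_3 = 0.999999 - 0.000010/(-8.000000) = 1.000000
Iteration 4:
  f(1.000000) = 0.000000
  f'(1.000000) = -8.000000
  x_4 = 1.000000 - 0.000000/(-8.000000) = 1.000000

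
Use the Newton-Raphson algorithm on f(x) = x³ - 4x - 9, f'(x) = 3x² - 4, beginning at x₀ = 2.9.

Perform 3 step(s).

f(x) = x³ - 4x - 9
f'(x) = 3x² - 4
x₀ = 2.9

Newton-Raphson formula: x_{n+1} = x_n - f(x_n)/f'(x_n)

Iteration 1:
  f(2.900000) = 3.789000
  f'(2.900000) = 21.230000
  x_1 = 2.900000 - 3.789000/21.230000 = 2.721526
Iteration 2:
  f(2.721526) = 0.271435
  f'(2.721526) = 18.220114
  x_2 = 2.721526 - 0.271435/18.220114 = 2.706629
Iteration 3:
  f(2.706629) = 0.001809
  f'(2.706629) = 17.977515
  x_3 = 2.706629 - 0.001809/17.977515 = 2.706528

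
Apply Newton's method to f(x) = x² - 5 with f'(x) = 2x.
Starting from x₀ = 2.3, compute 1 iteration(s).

f(x) = x² - 5
f'(x) = 2x
x₀ = 2.3

Newton-Raphson formula: x_{n+1} = x_n - f(x_n)/f'(x_n)

Iteration 1:
  f(2.300000) = 0.290000
  f'(2.300000) = 4.600000
  x_1 = 2.300000 - 0.290000/4.600000 = 2.236957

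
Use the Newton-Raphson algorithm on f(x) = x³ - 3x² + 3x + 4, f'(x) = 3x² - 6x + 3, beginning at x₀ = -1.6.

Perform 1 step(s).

f(x) = x³ - 3x² + 3x + 4
f'(x) = 3x² - 6x + 3
x₀ = -1.6

Newton-Raphson formula: x_{n+1} = x_n - f(x_n)/f'(x_n)

Iteration 1:
  f(-1.600000) = -12.576000
  f'(-1.600000) = 20.280000
  x_1 = -1.600000 - (-12.576000)/20.280000 = -0.979882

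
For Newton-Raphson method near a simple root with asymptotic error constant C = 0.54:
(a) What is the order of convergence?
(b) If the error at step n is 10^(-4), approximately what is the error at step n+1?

(a) Newton-Raphson has quadratic (order 2) convergence near simple roots.
    This means |e_{n+1}| ≈ C|e_n|².

(b) With |e_n| = 10^(-4) and C = 0.54:
    |e_{n+1}| ≈ 0.54 × (10^(-4))² = 0.54 × 10^(-8)

(a) 2 (quadratic); (b) |e_{n+1}| ≈ 5.400e-09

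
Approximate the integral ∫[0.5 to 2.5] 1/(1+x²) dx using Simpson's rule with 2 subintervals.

f(x) = 1/(1+x²)
a = 0.5, b = 2.5, n = 2
h = (b - a)/n = 1.000000

Simpson's rule: (h/3)[f(x₀) + 4f(x₁) + 2f(x₂) + ... + f(xₙ)]

x_0 = 0.5000, f(x_0) = 0.800000, coefficient = 1
x_1 = 1.5000, f(x_1) = 0.307692, coefficient = 4
x_2 = 2.5000, f(x_2) = 0.137931, coefficient = 1

I ≈ (1.000000/3) × 2.168700 = 0.722900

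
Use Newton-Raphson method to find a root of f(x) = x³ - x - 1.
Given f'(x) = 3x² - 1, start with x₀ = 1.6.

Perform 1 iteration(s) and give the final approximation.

f(x) = x³ - x - 1
f'(x) = 3x² - 1
x₀ = 1.6

Newton-Raphson formula: x_{n+1} = x_n - f(x_n)/f'(x_n)

Iteration 1:
  f(1.600000) = 1.496000
  f'(1.600000) = 6.680000
  x_1 = 1.600000 - 1.496000/6.680000 = 1.376048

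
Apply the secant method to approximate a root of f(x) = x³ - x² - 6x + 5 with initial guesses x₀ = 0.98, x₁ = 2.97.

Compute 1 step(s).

f(x) = x³ - x² - 6x + 5
x₀ = 0.98, x₁ = 2.97

Secant formula: x_{n+1} = x_n - f(x_n)(x_n - x_{n-1})/(f(x_n) - f(x_{n-1}))

Iteration 1:
  f(0.980000) = -0.899208
  f(2.970000) = 4.557173
  x_2 = 2.970000 - 4.557173×(2.970000 - 0.980000)/(4.557173 - (-0.899208))
       = 1.307951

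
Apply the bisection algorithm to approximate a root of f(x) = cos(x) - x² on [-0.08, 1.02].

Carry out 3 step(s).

f(x) = cos(x) - x²
Initial interval: [-0.08, 1.02]

Iteration 1:
  c_1 = (-0.080000 + 1.020000)/2 = 0.470000
  f(c_1) = f(0.470000) = 0.670668
  f(a) × f(c) ≥ 0, new interval: [0.470000, 1.020000]
Iteration 2:
  c_2 = (0.470000 + 1.020000)/2 = 0.745000
  f(c_2) = f(0.745000) = 0.180063
  f(a) × f(c) ≥ 0, new interval: [0.745000, 1.020000]
Iteration 3:
  c_3 = (0.745000 + 1.020000)/2 = 0.882500
  f(c_3) = f(0.882500) = -0.143584
  f(a) × f(c) < 0, new interval: [0.745000, 0.882500]

After 3 iteration(s), the approximation is c_3 = 0.882500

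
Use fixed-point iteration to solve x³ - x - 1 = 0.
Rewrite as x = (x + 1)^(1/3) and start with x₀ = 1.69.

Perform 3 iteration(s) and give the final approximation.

Equation: x³ - x - 1 = 0
Fixed-point form: x = (x + 1)^(1/3)
x₀ = 1.69

x_1 = g(1.690000) = 1.390755
x_2 = g(1.390755) = 1.337145
x_3 = g(1.337145) = 1.327074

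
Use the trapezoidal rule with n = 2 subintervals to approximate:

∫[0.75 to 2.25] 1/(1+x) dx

f(x) = 1/(1+x)
a = 0.75, b = 2.25, n = 2
h = (b - a)/n = 0.750000

Trapezoidal rule: (h/2)[f(x₀) + 2f(x₁) + 2f(x₂) + ... + f(xₙ)]

x_0 = 0.7500, f(x_0) = 0.571429, coefficient = 1
x_1 = 1.5000, f(x_1) = 0.400000, coefficient = 2
x_2 = 2.2500, f(x_2) = 0.307692, coefficient = 1

I ≈ (0.750000/2) × 1.679121 = 0.629670
Exact value: 0.619039
Error: 0.010631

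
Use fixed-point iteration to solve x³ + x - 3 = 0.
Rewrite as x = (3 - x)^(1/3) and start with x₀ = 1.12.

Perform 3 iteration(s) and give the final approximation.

Equation: x³ + x - 3 = 0
Fixed-point form: x = (3 - x)^(1/3)
x₀ = 1.12

x_1 = g(1.120000) = 1.234201
x_2 = g(1.234201) = 1.208687
x_3 = g(1.208687) = 1.214480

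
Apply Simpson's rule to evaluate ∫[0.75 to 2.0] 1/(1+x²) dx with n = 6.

f(x) = 1/(1+x²)
a = 0.75, b = 2.0, n = 6
h = (b - a)/n = 0.208333

Simpson's rule: (h/3)[f(x₀) + 4f(x₁) + 2f(x₂) + ... + f(xₙ)]

x_0 = 0.7500, f(x_0) = 0.640000, coefficient = 1
x_1 = 0.9583, f(x_1) = 0.521267, coefficient = 4
x_2 = 1.1667, f(x_2) = 0.423529, coefficient = 2
x_3 = 1.3750, f(x_3) = 0.345946, coefficient = 4
x_4 = 1.5833, f(x_4) = 0.285149, coefficient = 2
x_5 = 1.7917, f(x_5) = 0.237526, coefficient = 4
x_6 = 2.0000, f(x_6) = 0.200000, coefficient = 1

I ≈ (0.208333/3) × 6.676311 = 0.463633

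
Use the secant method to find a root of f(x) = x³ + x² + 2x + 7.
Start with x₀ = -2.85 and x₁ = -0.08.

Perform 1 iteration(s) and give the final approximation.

f(x) = x³ + x² + 2x + 7
x₀ = -2.85, x₁ = -0.08

Secant formula: x_{n+1} = x_n - f(x_n)(x_n - x_{n-1})/(f(x_n) - f(x_{n-1}))

Iteration 1:
  f(-2.850000) = -13.726625
  f(-0.080000) = 6.845888
  x_2 = -0.080000 - 6.845888×(-0.080000 - (-2.850000))/(6.845888 - (-13.726625))
       = -1.001769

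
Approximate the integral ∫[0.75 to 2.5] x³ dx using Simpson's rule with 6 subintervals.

f(x) = x³
a = 0.75, b = 2.5, n = 6
h = (b - a)/n = 0.291667

Simpson's rule: (h/3)[f(x₀) + 4f(x₁) + 2f(x₂) + ... + f(xₙ)]

x_0 = 0.7500, f(x_0) = 0.421875, coefficient = 1
x_1 = 1.0417, f(x_1) = 1.130281, coefficient = 4
x_2 = 1.3333, f(x_2) = 2.370370, coefficient = 2
x_3 = 1.6250, f(x_3) = 4.291016, coefficient = 4
x_4 = 1.9167, f(x_4) = 7.041088, coefficient = 2
x_5 = 2.2083, f(x_5) = 10.769459, coefficient = 4
x_6 = 2.5000, f(x_6) = 15.625000, coefficient = 1

I ≈ (0.291667/3) × 99.632813 = 9.686523
Exact value: 9.686523
Error: 0.000000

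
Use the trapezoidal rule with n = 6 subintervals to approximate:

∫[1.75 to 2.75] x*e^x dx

f(x) = x*e^x
a = 1.75, b = 2.75, n = 6
h = (b - a)/n = 0.166667

Trapezoidal rule: (h/2)[f(x₀) + 2f(x₁) + 2f(x₂) + ... + f(xₙ)]

x_0 = 1.7500, f(x_0) = 10.070555, coefficient = 1
x_1 = 1.9167, f(x_1) = 13.029998, coefficient = 2
x_2 = 2.0833, f(x_2) = 16.731656, coefficient = 2
x_3 = 2.2500, f(x_3) = 21.347406, coefficient = 2
x_4 = 2.4167, f(x_4) = 27.087053, coefficient = 2
x_5 = 2.5833, f(x_5) = 34.206439, coefficient = 2
x_6 = 2.7500, f(x_6) = 43.017238, coefficient = 1

I ≈ (0.166667/2) × 277.892894 = 23.157741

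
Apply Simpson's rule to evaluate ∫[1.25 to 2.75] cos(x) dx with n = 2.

f(x) = cos(x)
a = 1.25, b = 2.75, n = 2
h = (b - a)/n = 0.750000

Simpson's rule: (h/3)[f(x₀) + 4f(x₁) + 2f(x₂) + ... + f(xₙ)]

x_0 = 1.2500, f(x_0) = 0.315322, coefficient = 1
x_1 = 2.0000, f(x_1) = -0.416147, coefficient = 4
x_2 = 2.7500, f(x_2) = -0.924302, coefficient = 1

I ≈ (0.750000/3) × -2.273567 = -0.568392
Exact value: -0.567324
Error: 0.001068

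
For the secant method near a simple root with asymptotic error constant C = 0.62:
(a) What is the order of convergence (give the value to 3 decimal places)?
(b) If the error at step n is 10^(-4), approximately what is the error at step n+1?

(a) Secant method has superlinear convergence with order φ = (1+√5)/2 ≈ 1.618.
    This means |e_{n+1}| ≈ C|e_n|^1.618.

(b) With |e_n| = 10^(-4) and C = 0.62:
    |e_{n+1}| ≈ 0.62 × (10^(-4))^1.618 = 0.62 × 10^(-6.47)

(a) ≈ 1.618 (golden ratio); (b) |e_{n+1}| ≈ 2.091e-07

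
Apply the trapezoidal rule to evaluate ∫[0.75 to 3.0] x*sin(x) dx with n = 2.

f(x) = x*sin(x)
a = 0.75, b = 3.0, n = 2
h = (b - a)/n = 1.125000

Trapezoidal rule: (h/2)[f(x₀) + 2f(x₁) + 2f(x₂) + ... + f(xₙ)]

x_0 = 0.7500, f(x_0) = 0.511229, coefficient = 1
x_1 = 1.8750, f(x_1) = 1.788911, coefficient = 2
x_2 = 3.0000, f(x_2) = 0.423360, coefficient = 1

I ≈ (1.125000/2) × 4.512411 = 2.538231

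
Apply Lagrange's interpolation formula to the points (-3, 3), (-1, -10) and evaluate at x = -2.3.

Lagrange interpolation formula:
P(x) = Σ yᵢ × Lᵢ(x)
where Lᵢ(x) = Π_{j≠i} (x - xⱼ)/(xᵢ - xⱼ)

L_0(-2.3) = (-2.3 - (-1))/(-3 - (-1)) = 0.650000
L_1(-2.3) = (-2.3 - (-3))/(-1 - (-3)) = 0.350000

P(-2.3) = 3×L_0(-2.3) + (-10)×L_1(-2.3)
P(-2.3) = -1.550000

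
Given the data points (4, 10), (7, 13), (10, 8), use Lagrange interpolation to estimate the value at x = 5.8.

Lagrange interpolation formula:
P(x) = Σ yᵢ × Lᵢ(x)
where Lᵢ(x) = Π_{j≠i} (x - xⱼ)/(xᵢ - xⱼ)

L_0(5.8) = (5.8 - 7)/(4 - 7) × (5.8 - 10)/(4 - 10) = 0.280000
L_1(5.8) = (5.8 - 4)/(7 - 4) × (5.8 - 10)/(7 - 10) = 0.840000
L_2(5.8) = (5.8 - 4)/(10 - 4) × (5.8 - 7)/(10 - 7) = -0.120000

P(5.8) = 10×L_0(5.8) + 13×L_1(5.8) + 8×L_2(5.8)
P(5.8) = 12.760000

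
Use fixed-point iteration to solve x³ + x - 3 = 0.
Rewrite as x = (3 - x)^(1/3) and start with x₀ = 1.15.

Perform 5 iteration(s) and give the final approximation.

Equation: x³ + x - 3 = 0
Fixed-point form: x = (3 - x)^(1/3)
x₀ = 1.15

x_1 = g(1.150000) = 1.227601
x_2 = g(1.227601) = 1.210191
x_3 = g(1.210191) = 1.214140
x_4 = g(1.214140) = 1.213247
x_5 = g(1.213247) = 1.213449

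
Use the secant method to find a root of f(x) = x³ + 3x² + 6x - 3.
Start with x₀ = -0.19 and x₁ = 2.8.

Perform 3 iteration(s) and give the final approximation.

f(x) = x³ + 3x² + 6x - 3
x₀ = -0.19, x₁ = 2.8

Secant formula: x_{n+1} = x_n - f(x_n)(x_n - x_{n-1})/(f(x_n) - f(x_{n-1}))

Iteration 1:
  f(-0.190000) = -4.038559
  f(2.800000) = 59.272000
  x_2 = 2.800000 - 59.272000×(2.800000 - (-0.190000))/(59.272000 - (-4.038559))
       = 0.000731
Iteration 2:
  f(2.800000) = 59.272000
  f(0.000731) = -2.995612
  x_3 = 0.000731 - (-2.995612)×(0.000731 - 2.800000)/(-2.995612 - 59.272000)
       = 0.135400
Iteration 3:
  f(0.000731) = -2.995612
  f(0.135400) = -2.130117
  x_4 = 0.135400 - (-2.130117)×(0.135400 - 0.000731)/(-2.130117 - (-2.995612))
       = 0.466842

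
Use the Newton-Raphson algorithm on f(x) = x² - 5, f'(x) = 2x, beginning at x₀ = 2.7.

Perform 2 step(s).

f(x) = x² - 5
f'(x) = 2x
x₀ = 2.7

Newton-Raphson formula: x_{n+1} = x_n - f(x_n)/f'(x_n)

Iteration 1:
  f(2.700000) = 2.290000
  f'(2.700000) = 5.400000
  x_1 = 2.700000 - 2.290000/5.400000 = 2.275926
Iteration 2:
  f(2.275926) = 0.179839
  f'(2.275926) = 4.551852
  x_2 = 2.275926 - 0.179839/4.551852 = 2.236417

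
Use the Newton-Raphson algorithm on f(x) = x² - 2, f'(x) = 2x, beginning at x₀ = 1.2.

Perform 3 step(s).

f(x) = x² - 2
f'(x) = 2x
x₀ = 1.2

Newton-Raphson formula: x_{n+1} = x_n - f(x_n)/f'(x_n)

Iteration 1:
  f(1.200000) = -0.560000
  f'(1.200000) = 2.400000
  x_1 = 1.200000 - (-0.560000)/2.400000 = 1.433333
Iteration 2:
  f(1.433333) = 0.054444
  f'(1.433333) = 2.866667
  x_2 = 1.433333 - 0.054444/2.866667 = 1.414341
Iteration 3:
  f(1.414341) = 0.000361
  f'(1.414341) = 2.828682
  x_3 = 1.414341 - 0.000361/2.828682 = 1.414214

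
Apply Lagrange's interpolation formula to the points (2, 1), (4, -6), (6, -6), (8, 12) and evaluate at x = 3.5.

Lagrange interpolation formula:
P(x) = Σ yᵢ × Lᵢ(x)
where Lᵢ(x) = Π_{j≠i} (x - xⱼ)/(xᵢ - xⱼ)

L_0(3.5) = (3.5 - 4)/(2 - 4) × (3.5 - 6)/(2 - 6) × (3.5 - 8)/(2 - 8) = 0.117188
L_1(3.5) = (3.5 - 2)/(4 - 2) × (3.5 - 6)/(4 - 6) × (3.5 - 8)/(4 - 8) = 1.054688
L_2(3.5) = (3.5 - 2)/(6 - 2) × (3.5 - 4)/(6 - 4) × (3.5 - 8)/(6 - 8) = -0.210938
L_3(3.5) = (3.5 - 2)/(8 - 2) × (3.5 - 4)/(8 - 4) × (3.5 - 6)/(8 - 6) = 0.039062

P(3.5) = 1×L_0(3.5) + (-6)×L_1(3.5) + (-6)×L_2(3.5) + 12×L_3(3.5)
P(3.5) = -4.476562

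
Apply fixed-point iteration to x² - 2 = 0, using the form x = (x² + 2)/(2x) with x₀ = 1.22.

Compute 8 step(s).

Equation: x² - 2 = 0
Fixed-point form: x = (x² + 2)/(2x)
x₀ = 1.22

x_1 = g(1.220000) = 1.429672
x_2 = g(1.429672) = 1.414297
x_3 = g(1.414297) = 1.414214
x_4 = g(1.414214) = 1.414214
x_5 = g(1.414214) = 1.414214
x_6 = g(1.414214) = 1.414214
x_7 = g(1.414214) = 1.414214
x_8 = g(1.414214) = 1.414214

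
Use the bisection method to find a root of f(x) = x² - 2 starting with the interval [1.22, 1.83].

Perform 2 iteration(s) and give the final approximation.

f(x) = x² - 2
Initial interval: [1.22, 1.83]

Iteration 1:
  c_1 = (1.220000 + 1.830000)/2 = 1.525000
  f(c_1) = f(1.525000) = 0.325625
  f(a) × f(c) < 0, new interval: [1.220000, 1.525000]
Iteration 2:
  c_2 = (1.220000 + 1.525000)/2 = 1.372500
  f(c_2) = f(1.372500) = -0.116244
  f(a) × f(c) ≥ 0, new interval: [1.372500, 1.525000]

After 2 iteration(s), the approximation is c_2 = 1.372500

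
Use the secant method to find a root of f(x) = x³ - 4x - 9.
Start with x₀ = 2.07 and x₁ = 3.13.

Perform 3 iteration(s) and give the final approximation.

f(x) = x³ - 4x - 9
x₀ = 2.07, x₁ = 3.13

Secant formula: x_{n+1} = x_n - f(x_n)(x_n - x_{n-1})/(f(x_n) - f(x_{n-1}))

Iteration 1:
  f(2.070000) = -8.410257
  f(3.130000) = 9.144297
  x_2 = 3.130000 - 9.144297×(3.130000 - 2.070000)/(9.144297 - (-8.410257))
       = 2.577838
Iteration 2:
  f(3.130000) = 9.144297
  f(2.577838) = -2.180975
  x_3 = 2.577838 - (-2.180975)×(2.577838 - 3.130000)/(-2.180975 - 9.144297)
       = 2.684171
Iteration 3:
  f(2.577838) = -2.180975
  f(2.684171) = -0.397834
  x_4 = 2.684171 - (-0.397834)×(2.684171 - 2.577838)/(-0.397834 - (-2.180975))
       = 2.707895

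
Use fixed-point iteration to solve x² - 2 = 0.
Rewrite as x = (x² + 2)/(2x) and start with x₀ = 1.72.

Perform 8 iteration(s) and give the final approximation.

Equation: x² - 2 = 0
Fixed-point form: x = (x² + 2)/(2x)
x₀ = 1.72

x_1 = g(1.720000) = 1.441395
x_2 = g(1.441395) = 1.414470
x_3 = g(1.414470) = 1.414214
x_4 = g(1.414214) = 1.414214
x_5 = g(1.414214) = 1.414214
x_6 = g(1.414214) = 1.414214
x_7 = g(1.414214) = 1.414214
x_8 = g(1.414214) = 1.414214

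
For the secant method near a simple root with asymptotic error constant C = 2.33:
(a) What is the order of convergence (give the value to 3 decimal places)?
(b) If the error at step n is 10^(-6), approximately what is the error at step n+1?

(a) Secant method has superlinear convergence with order φ = (1+√5)/2 ≈ 1.618.
    This means |e_{n+1}| ≈ C|e_n|^1.618.

(b) With |e_n| = 10^(-6) and C = 2.33:
    |e_{n+1}| ≈ 2.33 × (10^(-6))^1.618 = 2.33 × 10^(-9.71)

(a) ≈ 1.618 (golden ratio); (b) |e_{n+1}| ≈ 4.562e-10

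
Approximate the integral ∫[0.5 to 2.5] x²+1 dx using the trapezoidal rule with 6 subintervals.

f(x) = x²+1
a = 0.5, b = 2.5, n = 6
h = (b - a)/n = 0.333333

Trapezoidal rule: (h/2)[f(x₀) + 2f(x₁) + 2f(x₂) + ... + f(xₙ)]

x_0 = 0.5000, f(x_0) = 1.250000, coefficient = 1
x_1 = 0.8333, f(x_1) = 1.694444, coefficient = 2
x_2 = 1.1667, f(x_2) = 2.361111, coefficient = 2
x_3 = 1.5000, f(x_3) = 3.250000, coefficient = 2
x_4 = 1.8333, f(x_4) = 4.361111, coefficient = 2
x_5 = 2.1667, f(x_5) = 5.694444, coefficient = 2
x_6 = 2.5000, f(x_6) = 7.250000, coefficient = 1

I ≈ (0.333333/2) × 43.222222 = 7.203704
Exact value: 7.166667
Error: 0.037037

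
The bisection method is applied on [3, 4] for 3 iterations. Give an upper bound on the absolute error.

Bisection error bound: |error| ≤ (b-a)/2^n
|error| ≤ (4 - 3)/2^3 = 1/2^3
|error| ≤ 0.1250000000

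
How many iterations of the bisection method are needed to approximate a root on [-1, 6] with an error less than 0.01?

We need (b-a)/2^n ≤ 0.01
(6 - (-1))/2^n ≤ 0.01
7/2^n ≤ 0.01
2^n ≥ 700
n ≥ log₂(700) = 9.45
n ≥ 10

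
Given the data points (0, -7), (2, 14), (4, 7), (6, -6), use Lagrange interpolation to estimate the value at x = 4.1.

Lagrange interpolation formula:
P(x) = Σ yᵢ × Lᵢ(x)
where Lᵢ(x) = Π_{j≠i} (x - xⱼ)/(xᵢ - xⱼ)

L_0(4.1) = (4.1 - 2)/(0 - 2) × (4.1 - 4)/(0 - 4) × (4.1 - 6)/(0 - 6) = 0.008312
L_1(4.1) = (4.1 - 0)/(2 - 0) × (4.1 - 4)/(2 - 4) × (4.1 - 6)/(2 - 6) = -0.048687
L_2(4.1) = (4.1 - 0)/(4 - 0) × (4.1 - 2)/(4 - 2) × (4.1 - 6)/(4 - 6) = 1.022437
L_3(4.1) = (4.1 - 0)/(6 - 0) × (4.1 - 2)/(6 - 2) × (4.1 - 4)/(6 - 4) = 0.017937

P(4.1) = (-7)×L_0(4.1) + 14×L_1(4.1) + 7×L_2(4.1) + (-6)×L_3(4.1)
P(4.1) = 6.309625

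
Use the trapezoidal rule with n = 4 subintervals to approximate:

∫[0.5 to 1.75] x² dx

f(x) = x²
a = 0.5, b = 1.75, n = 4
h = (b - a)/n = 0.312500

Trapezoidal rule: (h/2)[f(x₀) + 2f(x₁) + 2f(x₂) + ... + f(xₙ)]

x_0 = 0.5000, f(x_0) = 0.250000, coefficient = 1
x_1 = 0.8125, f(x_1) = 0.660156, coefficient = 2
x_2 = 1.1250, f(x_2) = 1.265625, coefficient = 2
x_3 = 1.4375, f(x_3) = 2.066406, coefficient = 2
x_4 = 1.7500, f(x_4) = 3.062500, coefficient = 1

I ≈ (0.312500/2) × 11.296875 = 1.765137
Exact value: 1.744792
Error: 0.020345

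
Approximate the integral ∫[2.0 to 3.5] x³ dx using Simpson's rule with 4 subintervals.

f(x) = x³
a = 2.0, b = 3.5, n = 4
h = (b - a)/n = 0.375000

Simpson's rule: (h/3)[f(x₀) + 4f(x₁) + 2f(x₂) + ... + f(xₙ)]

x_0 = 2.0000, f(x_0) = 8.000000, coefficient = 1
x_1 = 2.3750, f(x_1) = 13.396484, coefficient = 4
x_2 = 2.7500, f(x_2) = 20.796875, coefficient = 2
x_3 = 3.1250, f(x_3) = 30.517578, coefficient = 4
x_4 = 3.5000, f(x_4) = 42.875000, coefficient = 1

I ≈ (0.375000/3) × 268.125000 = 33.515625
Exact value: 33.515625
Error: 0.000000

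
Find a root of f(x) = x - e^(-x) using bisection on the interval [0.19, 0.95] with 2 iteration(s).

f(x) = x - e^(-x)
Initial interval: [0.19, 0.95]

Iteration 1:
  c_1 = (0.190000 + 0.950000)/2 = 0.570000
  f(c_1) = f(0.570000) = 0.004475
  f(a) × f(c) < 0, new interval: [0.190000, 0.570000]
Iteration 2:
  c_2 = (0.190000 + 0.570000)/2 = 0.380000
  f(c_2) = f(0.380000) = -0.303861
  f(a) × f(c) ≥ 0, new interval: [0.380000, 0.570000]

After 2 iteration(s), the approximation is c_2 = 0.380000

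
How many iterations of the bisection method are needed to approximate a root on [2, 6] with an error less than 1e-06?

We need (b-a)/2^n ≤ 1e-06
(6 - 2)/2^n ≤ 1e-06
4/2^n ≤ 1e-06
2^n ≥ 4000000
n ≥ log₂(4000000) = 21.93
n ≥ 22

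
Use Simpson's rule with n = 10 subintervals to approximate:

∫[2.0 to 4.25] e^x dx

f(x) = e^x
a = 2.0, b = 4.25, n = 10
h = (b - a)/n = 0.225000

Simpson's rule: (h/3)[f(x₀) + 4f(x₁) + 2f(x₂) + ... + f(xₙ)]

x_0 = 2.0000, f(x_0) = 7.389056, coefficient = 1
x_1 = 2.2250, f(x_1) = 9.253483, coefficient = 4
x_2 = 2.4500, f(x_2) = 11.588347, coefficient = 2
x_3 = 2.6750, f(x_3) = 14.512350, coefficient = 4
x_4 = 2.9000, f(x_4) = 18.174145, coefficient = 2
x_5 = 3.1250, f(x_5) = 22.759895, coefficient = 4
x_6 = 3.3500, f(x_6) = 28.502734, coefficient = 2
x_7 = 3.5750, f(x_7) = 35.694621, coefficient = 4
x_8 = 3.8000, f(x_8) = 44.701184, coefficient = 2
x_9 = 4.0250, f(x_9) = 55.980309, coefficient = 4
x_10 = 4.2500, f(x_10) = 70.105412, coefficient = 1

I ≈ (0.225000/3) × 836.229918 = 62.717244
Exact value: 62.716356
Error: 0.000888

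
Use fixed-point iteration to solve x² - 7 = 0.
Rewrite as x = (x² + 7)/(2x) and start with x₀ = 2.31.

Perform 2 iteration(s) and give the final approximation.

Equation: x² - 7 = 0
Fixed-point form: x = (x² + 7)/(2x)
x₀ = 2.31

x_1 = g(2.310000) = 2.670152
x_2 = g(2.670152) = 2.645863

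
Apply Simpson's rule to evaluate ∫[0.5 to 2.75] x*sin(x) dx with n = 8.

f(x) = x*sin(x)
a = 0.5, b = 2.75, n = 8
h = (b - a)/n = 0.281250

Simpson's rule: (h/3)[f(x₀) + 4f(x₁) + 2f(x₂) + ... + f(xₙ)]

x_0 = 0.5000, f(x_0) = 0.239713, coefficient = 1
x_1 = 0.7812, f(x_1) = 0.550131, coefficient = 4
x_2 = 1.0625, f(x_2) = 0.928173, coefficient = 2
x_3 = 1.3438, f(x_3) = 1.309263, coefficient = 4
x_4 = 1.6250, f(x_4) = 1.622613, coefficient = 2
x_5 = 1.9062, f(x_5) = 1.799998, coefficient = 4
x_6 = 2.1875, f(x_6) = 1.784539, coefficient = 2
x_7 = 2.4688, f(x_7) = 1.538554, coefficient = 4
x_8 = 2.7500, f(x_8) = 1.049568, coefficient = 1

I ≈ (0.281250/3) × 30.751714 = 2.882973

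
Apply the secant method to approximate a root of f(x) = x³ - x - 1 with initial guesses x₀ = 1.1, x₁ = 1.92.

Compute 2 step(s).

f(x) = x³ - x - 1
x₀ = 1.1, x₁ = 1.92

Secant formula: x_{n+1} = x_n - f(x_n)(x_n - x_{n-1})/(f(x_n) - f(x_{n-1}))

Iteration 1:
  f(1.100000) = -0.769000
  f(1.920000) = 4.157888
  x_2 = 1.920000 - 4.157888×(1.920000 - 1.100000)/(4.157888 - (-0.769000))
       = 1.227987
Iteration 2:
  f(1.920000) = 4.157888
  f(1.227987) = -0.376240
  x_3 = 1.227987 - (-0.376240)×(1.227987 - 1.920000)/(-0.376240 - 4.157888)
       = 1.285410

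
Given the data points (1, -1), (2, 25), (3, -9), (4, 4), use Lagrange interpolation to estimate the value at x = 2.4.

Lagrange interpolation formula:
P(x) = Σ yᵢ × Lᵢ(x)
where Lᵢ(x) = Π_{j≠i} (x - xⱼ)/(xᵢ - xⱼ)

L_0(2.4) = (2.4 - 2)/(1 - 2) × (2.4 - 3)/(1 - 3) × (2.4 - 4)/(1 - 4) = -0.064000
L_1(2.4) = (2.4 - 1)/(2 - 1) × (2.4 - 3)/(2 - 3) × (2.4 - 4)/(2 - 4) = 0.672000
L_2(2.4) = (2.4 - 1)/(3 - 1) × (2.4 - 2)/(3 - 2) × (2.4 - 4)/(3 - 4) = 0.448000
L_3(2.4) = (2.4 - 1)/(4 - 1) × (2.4 - 2)/(4 - 2) × (2.4 - 3)/(4 - 3) = -0.056000

P(2.4) = (-1)×L_0(2.4) + 25×L_1(2.4) + (-9)×L_2(2.4) + 4×L_3(2.4)
P(2.4) = 12.608000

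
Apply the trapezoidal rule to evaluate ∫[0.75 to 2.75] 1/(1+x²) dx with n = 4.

f(x) = 1/(1+x²)
a = 0.75, b = 2.75, n = 4
h = (b - a)/n = 0.500000

Trapezoidal rule: (h/2)[f(x₀) + 2f(x₁) + 2f(x₂) + ... + f(xₙ)]

x_0 = 0.7500, f(x_0) = 0.640000, coefficient = 1
x_1 = 1.2500, f(x_1) = 0.390244, coefficient = 2
x_2 = 1.7500, f(x_2) = 0.246154, coefficient = 2
x_3 = 2.2500, f(x_3) = 0.164948, coefficient = 2
x_4 = 2.7500, f(x_4) = 0.116788, coefficient = 1

I ≈ (0.500000/2) × 2.359481 = 0.589870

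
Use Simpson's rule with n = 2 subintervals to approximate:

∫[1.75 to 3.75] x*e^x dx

f(x) = x*e^x
a = 1.75, b = 3.75, n = 2
h = (b - a)/n = 1.000000

Simpson's rule: (h/3)[f(x₀) + 4f(x₁) + 2f(x₂) + ... + f(xₙ)]

x_0 = 1.7500, f(x_0) = 10.070555, coefficient = 1
x_1 = 2.7500, f(x_1) = 43.017238, coefficient = 4
x_2 = 3.7500, f(x_2) = 159.454058, coefficient = 1

I ≈ (1.000000/3) × 341.593563 = 113.864521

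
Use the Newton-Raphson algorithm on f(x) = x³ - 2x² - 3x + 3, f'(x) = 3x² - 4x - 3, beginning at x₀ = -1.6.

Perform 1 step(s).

f(x) = x³ - 2x² - 3x + 3
f'(x) = 3x² - 4x - 3
x₀ = -1.6

Newton-Raphson formula: x_{n+1} = x_n - f(x_n)/f'(x_n)

Iteration 1:
  f(-1.600000) = -1.416000
  f'(-1.600000) = 11.080000
  x_1 = -1.600000 - (-1.416000)/11.080000 = -1.472202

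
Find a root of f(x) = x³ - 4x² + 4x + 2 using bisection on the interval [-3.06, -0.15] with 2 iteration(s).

f(x) = x³ - 4x² + 4x + 2
Initial interval: [-3.06, -0.15]

Iteration 1:
  c_1 = (-3.060000 + (-0.150000))/2 = -1.605000
  f(c_1) = f(-1.605000) = -18.858620
  f(a) × f(c) ≥ 0, new interval: [-1.605000, -0.150000]
Iteration 2:
  c_2 = (-1.605000 + (-0.150000))/2 = -0.877500
  f(c_2) = f(-0.877500) = -5.265705
  f(a) × f(c) ≥ 0, new interval: [-0.877500, -0.150000]

After 2 iteration(s), the approximation is c_2 = -0.877500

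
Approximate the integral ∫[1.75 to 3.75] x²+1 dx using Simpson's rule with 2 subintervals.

f(x) = x²+1
a = 1.75, b = 3.75, n = 2
h = (b - a)/n = 1.000000

Simpson's rule: (h/3)[f(x₀) + 4f(x₁) + 2f(x₂) + ... + f(xₙ)]

x_0 = 1.7500, f(x_0) = 4.062500, coefficient = 1
x_1 = 2.7500, f(x_1) = 8.562500, coefficient = 4
x_2 = 3.7500, f(x_2) = 15.062500, coefficient = 1

I ≈ (1.000000/3) × 53.375000 = 17.791667
Exact value: 17.791667
Error: 0.000000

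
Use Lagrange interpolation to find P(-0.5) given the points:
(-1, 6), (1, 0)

Lagrange interpolation formula:
P(x) = Σ yᵢ × Lᵢ(x)
where Lᵢ(x) = Π_{j≠i} (x - xⱼ)/(xᵢ - xⱼ)

L_0(-0.5) = (-0.5 - 1)/(-1 - 1) = 0.750000
L_1(-0.5) = (-0.5 - (-1))/(1 - (-1)) = 0.250000

P(-0.5) = 6×L_0(-0.5) + 0×L_1(-0.5)
P(-0.5) = 4.500000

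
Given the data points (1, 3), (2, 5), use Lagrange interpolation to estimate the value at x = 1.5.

Lagrange interpolation formula:
P(x) = Σ yᵢ × Lᵢ(x)
where Lᵢ(x) = Π_{j≠i} (x - xⱼ)/(xᵢ - xⱼ)

L_0(1.5) = (1.5 - 2)/(1 - 2) = 0.500000
L_1(1.5) = (1.5 - 1)/(2 - 1) = 0.500000

P(1.5) = 3×L_0(1.5) + 5×L_1(1.5)
P(1.5) = 4.000000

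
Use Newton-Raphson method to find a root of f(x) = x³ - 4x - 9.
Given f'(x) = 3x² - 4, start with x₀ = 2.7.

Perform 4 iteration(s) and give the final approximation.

f(x) = x³ - 4x - 9
f'(x) = 3x² - 4
x₀ = 2.7

Newton-Raphson formula: x_{n+1} = x_n - f(x_n)/f'(x_n)

Iteration 1:
  f(2.700000) = -0.117000
  f'(2.700000) = 17.870000
  x_1 = 2.700000 - (-0.117000)/17.870000 = 2.706547
Iteration 2:
  f(2.706547) = 0.000348
  f'(2.706547) = 17.976195
  x_2 = 2.706547 - 0.000348/17.976195 = 2.706528
Iteration 3:
  f(2.706528) = 0.000000
  f'(2.706528) = 17.975881
  x_3 = 2.706528 - 0.000000/17.975881 = 2.706528
Iteration 4:
  f(2.706528) = 0.000000
  f'(2.706528) = 17.975881
  x_4 = 2.706528 - 0.000000/17.975881 = 2.706528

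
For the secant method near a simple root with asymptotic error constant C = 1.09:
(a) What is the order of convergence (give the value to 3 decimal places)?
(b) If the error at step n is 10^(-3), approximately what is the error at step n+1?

(a) Secant method has superlinear convergence with order φ = (1+√5)/2 ≈ 1.618.
    This means |e_{n+1}| ≈ C|e_n|^1.618.

(b) With |e_n| = 10^(-3) and C = 1.09:
    |e_{n+1}| ≈ 1.09 × (10^(-3))^1.618 = 1.09 × 10^(-4.85)

(a) ≈ 1.618 (golden ratio); (b) |e_{n+1}| ≈ 1.525e-05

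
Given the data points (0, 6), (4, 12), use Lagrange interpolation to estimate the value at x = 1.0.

Lagrange interpolation formula:
P(x) = Σ yᵢ × Lᵢ(x)
where Lᵢ(x) = Π_{j≠i} (x - xⱼ)/(xᵢ - xⱼ)

L_0(1.0) = (1.0 - 4)/(0 - 4) = 0.750000
L_1(1.0) = (1.0 - 0)/(4 - 0) = 0.250000

P(1.0) = 6×L_0(1.0) + 12×L_1(1.0)
P(1.0) = 7.500000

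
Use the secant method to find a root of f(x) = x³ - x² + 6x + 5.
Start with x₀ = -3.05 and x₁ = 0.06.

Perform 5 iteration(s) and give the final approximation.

f(x) = x³ - x² + 6x + 5
x₀ = -3.05, x₁ = 0.06

Secant formula: x_{n+1} = x_n - f(x_n)(x_n - x_{n-1})/(f(x_n) - f(x_{n-1}))

Iteration 1:
  f(-3.050000) = -50.975125
  f(0.060000) = 5.356616
  x_2 = 0.060000 - 5.356616×(0.060000 - (-3.050000))/(5.356616 - (-50.975125))
       = -0.235732
Iteration 2:
  f(0.060000) = 5.356616
  f(-0.235732) = 3.516942
  x_3 = -0.235732 - 3.516942×(-0.235732 - 0.060000)/(3.516942 - 5.356616)
       = -0.801087
Iteration 3:
  f(-0.235732) = 3.516942
  f(-0.801087) = -0.962357
  x_4 = -0.801087 - (-0.962357)×(-0.801087 - (-0.235732))/(-0.962357 - 3.516942)
       = -0.679623
Iteration 4:
  f(-0.801087) = -0.962357
  f(-0.679623) = 0.146462
  x_5 = -0.679623 - 0.146462×(-0.679623 - (-0.801087))/(0.146462 - (-0.962357))
       = -0.695667
Iteration 5:
  f(-0.679623) = 0.146462
  f(-0.695667) = 0.005372
  x_6 = -0.695667 - 0.005372×(-0.695667 - (-0.679623))/(0.005372 - 0.146462)
       = -0.696278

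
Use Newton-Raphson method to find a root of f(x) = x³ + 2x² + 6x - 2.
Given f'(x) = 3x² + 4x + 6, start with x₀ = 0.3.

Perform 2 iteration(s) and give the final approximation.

f(x) = x³ + 2x² + 6x - 2
f'(x) = 3x² + 4x + 6
x₀ = 0.3

Newton-Raphson formula: x_{n+1} = x_n - f(x_n)/f'(x_n)

Iteration 1:
  f(0.300000) = 0.007000
  f'(0.300000) = 7.470000
  x_1 = 0.300000 - 0.007000/7.470000 = 0.299063
Iteration 2:
  f(0.299063) = 0.000003
  f'(0.299063) = 7.464568
  x_2 = 0.299063 - 0.000003/7.464568 = 0.299063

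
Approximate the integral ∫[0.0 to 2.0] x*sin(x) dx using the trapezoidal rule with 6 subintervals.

f(x) = x*sin(x)
a = 0.0, b = 2.0, n = 6
h = (b - a)/n = 0.333333

Trapezoidal rule: (h/2)[f(x₀) + 2f(x₁) + 2f(x₂) + ... + f(xₙ)]

x_0 = 0.0000, f(x_0) = 0.000000, coefficient = 1
x_1 = 0.3333, f(x_1) = 0.109065, coefficient = 2
x_2 = 0.6667, f(x_2) = 0.412247, coefficient = 2
x_3 = 1.0000, f(x_3) = 0.841471, coefficient = 2
x_4 = 1.3333, f(x_4) = 1.295917, coefficient = 2
x_5 = 1.6667, f(x_5) = 1.659013, coefficient = 2
x_6 = 2.0000, f(x_6) = 1.818595, coefficient = 1

I ≈ (0.333333/2) × 10.454021 = 1.742337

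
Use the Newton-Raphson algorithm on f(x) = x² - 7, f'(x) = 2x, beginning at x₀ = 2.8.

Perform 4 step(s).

f(x) = x² - 7
f'(x) = 2x
x₀ = 2.8

Newton-Raphson formula: x_{n+1} = x_n - f(x_n)/f'(x_n)

Iteration 1:
  f(2.800000) = 0.840000
  f'(2.800000) = 5.600000
  x_1 = 2.800000 - 0.840000/5.600000 = 2.650000
Iteration 2:
  f(2.650000) = 0.022500
  f'(2.650000) = 5.300000
  x_2 = 2.650000 - 0.022500/5.300000 = 2.645755
Iteration 3:
  f(2.645755) = 0.000018
  f'(2.645755) = 5.291509
  x_3 = 2.645755 - 0.000018/5.291509 = 2.645751
Iteration 4:
  f(2.645751) = 0.000000
  f'(2.645751) = 5.291503
  x_4 = 2.645751 - 0.000000/5.291503 = 2.645751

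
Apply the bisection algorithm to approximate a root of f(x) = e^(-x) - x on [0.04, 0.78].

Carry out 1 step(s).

f(x) = e^(-x) - x
Initial interval: [0.04, 0.78]

Iteration 1:
  c_1 = (0.040000 + 0.780000)/2 = 0.410000
  f(c_1) = f(0.410000) = 0.253650
  f(a) × f(c) ≥ 0, new interval: [0.410000, 0.780000]

After 1 iteration(s), the approximation is c_1 = 0.410000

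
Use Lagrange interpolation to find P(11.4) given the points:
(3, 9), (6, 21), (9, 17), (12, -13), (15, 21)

Lagrange interpolation formula:
P(x) = Σ yᵢ × Lᵢ(x)
where Lᵢ(x) = Π_{j≠i} (x - xⱼ)/(xᵢ - xⱼ)

L_0(11.4) = (11.4 - 6)/(3 - 6) × (11.4 - 9)/(3 - 9) × (11.4 - 12)/(3 - 12) × (11.4 - 15)/(3 - 15) = 0.014400
L_1(11.4) = (11.4 - 3)/(6 - 3) × (11.4 - 9)/(6 - 9) × (11.4 - 12)/(6 - 12) × (11.4 - 15)/(6 - 15) = -0.089600
L_2(11.4) = (11.4 - 3)/(9 - 3) × (11.4 - 6)/(9 - 6) × (11.4 - 12)/(9 - 12) × (11.4 - 15)/(9 - 15) = 0.302400
L_3(11.4) = (11.4 - 3)/(12 - 3) × (11.4 - 6)/(12 - 6) × (11.4 - 9)/(12 - 9) × (11.4 - 15)/(12 - 15) = 0.806400
L_4(11.4) = (11.4 - 3)/(15 - 3) × (11.4 - 6)/(15 - 6) × (11.4 - 9)/(15 - 9) × (11.4 - 12)/(15 - 12) = -0.033600

P(11.4) = 9×L_0(11.4) + 21×L_1(11.4) + 17×L_2(11.4) + (-13)×L_3(11.4) + 21×L_4(11.4)
P(11.4) = -7.800000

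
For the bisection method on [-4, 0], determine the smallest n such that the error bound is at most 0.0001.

We need (b-a)/2^n ≤ 0.0001
(0 - (-4))/2^n ≤ 0.0001
4/2^n ≤ 0.0001
2^n ≥ 40000
n ≥ log₂(40000) = 15.29
n ≥ 16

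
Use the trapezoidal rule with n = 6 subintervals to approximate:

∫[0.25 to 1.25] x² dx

f(x) = x²
a = 0.25, b = 1.25, n = 6
h = (b - a)/n = 0.166667

Trapezoidal rule: (h/2)[f(x₀) + 2f(x₁) + 2f(x₂) + ... + f(xₙ)]

x_0 = 0.2500, f(x_0) = 0.062500, coefficient = 1
x_1 = 0.4167, f(x_1) = 0.173611, coefficient = 2
x_2 = 0.5833, f(x_2) = 0.340278, coefficient = 2
x_3 = 0.7500, f(x_3) = 0.562500, coefficient = 2
x_4 = 0.9167, f(x_4) = 0.840278, coefficient = 2
x_5 = 1.0833, f(x_5) = 1.173611, coefficient = 2
x_6 = 1.2500, f(x_6) = 1.562500, coefficient = 1

I ≈ (0.166667/2) × 7.805556 = 0.650463
Exact value: 0.645833
Error: 0.004630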